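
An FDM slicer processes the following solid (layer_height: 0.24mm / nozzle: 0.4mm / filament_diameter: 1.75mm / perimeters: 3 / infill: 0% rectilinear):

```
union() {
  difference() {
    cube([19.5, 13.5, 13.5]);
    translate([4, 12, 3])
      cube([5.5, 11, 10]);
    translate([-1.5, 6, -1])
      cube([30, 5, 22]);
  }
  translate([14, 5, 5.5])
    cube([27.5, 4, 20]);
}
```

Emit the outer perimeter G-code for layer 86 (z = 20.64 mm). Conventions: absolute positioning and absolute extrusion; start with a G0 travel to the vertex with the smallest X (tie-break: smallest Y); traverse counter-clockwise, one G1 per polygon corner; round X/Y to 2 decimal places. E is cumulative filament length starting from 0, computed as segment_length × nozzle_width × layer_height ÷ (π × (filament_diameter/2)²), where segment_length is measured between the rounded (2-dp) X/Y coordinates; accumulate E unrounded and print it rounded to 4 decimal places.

G0 X14.00 Y5.00 Z20.64
G1 X41.50 Y5.00 E1.0976
G1 X41.50 Y9.00 E1.2572
G1 X14.00 Y9.00 E2.3548
G1 X14.00 Y5.00 E2.5145

At z = 20.64 mm: the cube does not reach this height (z outside [0, 13.5]); the cube at (4, 12) is absent (z outside [3, 13]); the cube at (-1.5, 6) is present — its section is the full 30×5 rectangle; After the difference (first − rest): the first operand is absent here, so nothing remains; the cube at (14, 5) is present — its section is the full 27.5×4 rectangle; Combining (union): only the 27.5×4 cube at (14, 5) is present, so the union is just that shape — 1 connected region. The outline is a single polygon with 4 vertices. Extrusion per mm of travel: 0.4 × 0.24 / (π × 0.875²) = 0.039912. Accumulating E over each segment gives final E = 2.5145.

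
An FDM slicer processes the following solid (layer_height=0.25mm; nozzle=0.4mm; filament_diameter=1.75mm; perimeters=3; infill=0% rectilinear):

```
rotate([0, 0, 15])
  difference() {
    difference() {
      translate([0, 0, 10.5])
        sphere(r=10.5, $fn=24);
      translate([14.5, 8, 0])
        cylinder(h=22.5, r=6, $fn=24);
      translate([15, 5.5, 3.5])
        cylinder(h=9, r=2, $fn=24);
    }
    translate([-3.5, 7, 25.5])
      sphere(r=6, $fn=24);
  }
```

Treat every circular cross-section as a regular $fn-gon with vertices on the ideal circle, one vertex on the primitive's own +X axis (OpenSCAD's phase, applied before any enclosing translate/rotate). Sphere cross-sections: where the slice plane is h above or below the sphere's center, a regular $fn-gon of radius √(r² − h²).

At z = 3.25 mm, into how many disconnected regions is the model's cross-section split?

At z = 3.25 mm: the r=10.5 sphere slices to a regular 24-gon of circumradius 7.595 (√(r²−h²) with h=7.25 from center); the r=6 cylinder at (14.5, 8) gives a regular 24-gon of circumradius 6 (constant along its height); the cylinder at (15, 5.5) is absent (z outside [3.5, 12.5]); After the difference (first − rest): starting from the r=10.5 sphere, the r=6 cylinder at (14.5, 8) misses the remaining region (no effect) — 1 connected region; the sphere at (-3.5, 7) is absent (|z−center|=22.250 > r=6); Subtracting the remaining from the first: none of the subtracted shapes is present at this height, so that combined region is unchanged — 1 connected region; (rotated 15° about Z; rotation is an isometry so areas/perimeters/island counts are preserved). The result has 1 disconnected region.

1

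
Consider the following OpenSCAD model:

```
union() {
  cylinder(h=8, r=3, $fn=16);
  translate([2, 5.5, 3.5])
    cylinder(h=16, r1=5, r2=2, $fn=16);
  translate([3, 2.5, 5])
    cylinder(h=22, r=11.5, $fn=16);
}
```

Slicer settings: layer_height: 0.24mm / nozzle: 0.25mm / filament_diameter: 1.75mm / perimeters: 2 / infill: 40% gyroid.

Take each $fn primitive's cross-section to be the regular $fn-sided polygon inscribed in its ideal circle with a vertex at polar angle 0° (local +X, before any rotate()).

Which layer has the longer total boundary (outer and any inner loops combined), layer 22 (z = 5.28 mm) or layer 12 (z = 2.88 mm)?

Layer 22 (z = 5.28): the cylinder: section is a regular 16-gon, circumradius r=3 (perimeter = 2·16·3.000·sin(180°/16) = 18.73 mm); the cone at (2, 5.5): at t=0.111 of its height the radius interpolates to r₁+(r₂−r₁)t = 4.666, giving a regular 16-gon of that circumradius (perimeter = 2·16·4.666·sin(180°/16) = 29.13 mm); the r=11.5 cylinder at (3, 2.5) contributes a regular 16-gon of circumradius 11.5 (perimeter = 2·16·11.500·sin(180°/16) = 71.79 mm); Merging all regions: the regions partially overlap (shared area 94.21 mm²), so the edge portions inside another operand are dropped and the merged outline is re-measured after clipping — boundary = 71.79 mm. So its perimeter = 71.79 mm. Layer 12 (z = 2.88): the r=3 cylinder gives a regular 16-gon of circumradius 3 (constant along its height) (perimeter = 2·16·3.000·sin(180°/16) = 18.73 mm); the cone at (2, 5.5) is absent (z outside [3.5, 19.5]); the cylinder at (3, 2.5) is absent (z outside [5, 27]); Taking the union: only the r=3 cylinder is present, so the union is just that shape — boundary = 18.73 mm. So its perimeter = 18.73 mm. Layer 22 is larger (71.79 vs 18.73 mm).

layer 22 (z = 5.28 mm)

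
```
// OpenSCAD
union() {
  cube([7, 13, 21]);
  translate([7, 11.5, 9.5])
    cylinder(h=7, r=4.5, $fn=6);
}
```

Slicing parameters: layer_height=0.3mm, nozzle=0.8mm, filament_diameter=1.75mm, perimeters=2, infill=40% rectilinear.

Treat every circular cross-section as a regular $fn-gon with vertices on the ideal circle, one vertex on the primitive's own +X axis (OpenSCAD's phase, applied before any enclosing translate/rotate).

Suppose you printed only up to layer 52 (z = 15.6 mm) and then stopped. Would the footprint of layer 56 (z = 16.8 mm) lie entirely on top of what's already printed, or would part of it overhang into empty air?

Compare the two slices. At z = 15.6: the cube (footprint 7×13) is included at this height (area 91.00 mm²); the r=4.5 cylinder at (7, 11.5) gives a regular 6-gon of circumradius 4.5 (constant along its height) (area = (6/2)·4.500²·sin(360°/6) = 52.61 mm²); Merging all regions: the regions partially overlap — summed areas 143.61 mm² minus the doubly-counted overlap 19.25 mm² gives 124.36 mm² — area = 124.36 mm². At z = 16.8: the cube (footprint 7×13) is included at this height (area 91.00 mm²); the cylinder at (7, 11.5) does not reach this height (z outside [9.5, 16.5]); Merging all regions: only the 7×13 cube is present, so the union is just that shape — area = 91.00 mm². Checking containment: the cross-section at z = 16.8 is a subset of the cross-section at z = 15.6.

entirely on top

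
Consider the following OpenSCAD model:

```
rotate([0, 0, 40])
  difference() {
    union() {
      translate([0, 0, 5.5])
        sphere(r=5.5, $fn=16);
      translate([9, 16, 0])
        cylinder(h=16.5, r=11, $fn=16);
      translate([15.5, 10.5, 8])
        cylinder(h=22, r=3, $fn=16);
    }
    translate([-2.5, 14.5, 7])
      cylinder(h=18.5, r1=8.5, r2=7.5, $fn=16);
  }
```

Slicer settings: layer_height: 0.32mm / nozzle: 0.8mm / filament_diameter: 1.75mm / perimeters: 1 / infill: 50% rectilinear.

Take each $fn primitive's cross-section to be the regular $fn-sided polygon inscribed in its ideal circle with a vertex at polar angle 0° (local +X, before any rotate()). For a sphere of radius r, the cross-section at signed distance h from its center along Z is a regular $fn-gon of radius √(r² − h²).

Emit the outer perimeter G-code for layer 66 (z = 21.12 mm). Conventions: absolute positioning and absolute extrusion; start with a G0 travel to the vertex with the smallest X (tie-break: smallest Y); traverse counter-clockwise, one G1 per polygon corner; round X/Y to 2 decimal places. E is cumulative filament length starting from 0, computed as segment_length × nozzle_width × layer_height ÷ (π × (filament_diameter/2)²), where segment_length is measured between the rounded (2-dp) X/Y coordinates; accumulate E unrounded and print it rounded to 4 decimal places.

G0 X2.14 Y18.27 Z21.12
G1 X2.26 Y17.10 E0.1252
G1 X2.83 Y16.08 E0.2495
G1 X3.74 Y15.35 E0.3737
G1 X4.86 Y15.02 E0.4980
G1 X6.03 Y15.15 E0.6233
G1 X7.05 Y15.71 E0.7471
G1 X7.79 Y16.62 E0.8720
G1 X8.11 Y17.75 E0.9969
G1 X7.99 Y18.91 E1.1211
G1 X7.42 Y19.94 E1.2464
G1 X6.51 Y20.67 E1.3705
G1 X5.39 Y21.00 E1.4948
G1 X4.22 Y20.87 E1.6201
G1 X3.20 Y20.30 E1.7445
G1 X2.46 Y19.39 E1.8693
G1 X2.14 Y18.27 E1.9933

At z = 21.12 mm: the sphere is not intersected at this z (|z−center|=15.620 > r=5.5); the cylinder at (9, 16) does not reach this height (z outside [0, 16.5]); the cylinder at (15.5, 10.5): section is a regular 16-gon, circumradius r=3; Taking the union: only the r=3 cylinder at (15.5, 10.5) is present, so the union is just that shape — 1 connected region; the cone at (-2.5, 14.5) contributes a regular 16-gon of circumradius 7.737 (interpolated between r1=8.5 and r2=7.5 at t=0.763); After the difference (first − rest): starting from the result so far, the cone at (-2.5, 14.5) misses the remaining region (no effect) — 1 connected region; (whole slice rotated 40° about Z — lengths, areas and connectivity unchanged). The outline is a single polygon with 16 vertices. Extrusion per mm of travel: 0.8 × 0.32 / (π × 0.875²) = 0.106432. Accumulating E over each segment gives final E = 1.9933.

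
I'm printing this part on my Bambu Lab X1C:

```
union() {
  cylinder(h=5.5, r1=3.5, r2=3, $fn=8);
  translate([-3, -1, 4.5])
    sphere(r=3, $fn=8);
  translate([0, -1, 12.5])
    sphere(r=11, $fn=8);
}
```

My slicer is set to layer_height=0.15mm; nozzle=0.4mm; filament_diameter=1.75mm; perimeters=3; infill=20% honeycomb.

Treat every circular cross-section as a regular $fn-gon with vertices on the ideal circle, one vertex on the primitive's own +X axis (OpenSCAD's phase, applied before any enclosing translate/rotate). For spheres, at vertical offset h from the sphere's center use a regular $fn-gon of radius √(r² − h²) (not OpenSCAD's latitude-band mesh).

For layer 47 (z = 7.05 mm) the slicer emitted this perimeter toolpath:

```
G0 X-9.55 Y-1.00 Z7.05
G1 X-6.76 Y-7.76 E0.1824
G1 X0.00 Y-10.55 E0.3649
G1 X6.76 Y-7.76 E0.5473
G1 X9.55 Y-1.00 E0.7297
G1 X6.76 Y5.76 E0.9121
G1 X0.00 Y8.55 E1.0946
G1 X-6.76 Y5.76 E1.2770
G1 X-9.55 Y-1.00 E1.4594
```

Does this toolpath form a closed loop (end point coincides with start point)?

yes

Start point (G0): (-9.55, -1.00). End point (last G1): the path returns to the start — closed.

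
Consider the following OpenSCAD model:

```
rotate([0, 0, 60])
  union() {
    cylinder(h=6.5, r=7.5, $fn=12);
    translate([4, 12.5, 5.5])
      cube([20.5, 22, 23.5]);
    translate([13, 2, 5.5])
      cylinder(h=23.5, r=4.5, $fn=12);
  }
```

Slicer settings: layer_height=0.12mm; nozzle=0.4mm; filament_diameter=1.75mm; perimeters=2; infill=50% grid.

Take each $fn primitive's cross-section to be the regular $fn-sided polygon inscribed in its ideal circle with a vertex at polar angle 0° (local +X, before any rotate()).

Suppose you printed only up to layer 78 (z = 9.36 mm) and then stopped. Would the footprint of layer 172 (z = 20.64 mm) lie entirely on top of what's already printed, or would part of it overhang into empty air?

Compare the two slices. At z = 9.36: the cylinder is not intersected at this z (z outside [0, 6.5]); the cube at (4, 12.5) is present — its section is the full 20.5×22 rectangle (area 451.00 mm²); the r=4.5 cylinder at (13, 2) contributes a regular 12-gon of circumradius 4.5 (area = (12/2)·4.500²·sin(360°/12) = 60.75 mm²); Taking the union: the 2 present regions are separate (no shared area or edge), so areas and boundary lengths simply add and each stays a separate island — area = 511.75 mm²; (rotated 60° about Z; rotation is an isometry so areas/perimeters/island counts are preserved). At z = 20.64: the cylinder is absent (z outside [0, 6.5]); the 20.5×22 cube at (4, 12.5) contributes its full rectangle (area 451.00 mm²); the r=4.5 cylinder at (13, 2) gives a regular 12-gon of circumradius 4.5 (constant along its height) (area = (12/2)·4.500²·sin(360°/12) = 60.75 mm²); Taking the union: the 2 present regions are separate (no shared area or edge), so areas and boundary lengths simply add and each stays a separate island — area = 511.75 mm²; (whole slice rotated 60° about Z — lengths, areas and connectivity unchanged). Checking containment: the cross-section at z = 20.64 is a subset of the cross-section at z = 9.36.

entirely on top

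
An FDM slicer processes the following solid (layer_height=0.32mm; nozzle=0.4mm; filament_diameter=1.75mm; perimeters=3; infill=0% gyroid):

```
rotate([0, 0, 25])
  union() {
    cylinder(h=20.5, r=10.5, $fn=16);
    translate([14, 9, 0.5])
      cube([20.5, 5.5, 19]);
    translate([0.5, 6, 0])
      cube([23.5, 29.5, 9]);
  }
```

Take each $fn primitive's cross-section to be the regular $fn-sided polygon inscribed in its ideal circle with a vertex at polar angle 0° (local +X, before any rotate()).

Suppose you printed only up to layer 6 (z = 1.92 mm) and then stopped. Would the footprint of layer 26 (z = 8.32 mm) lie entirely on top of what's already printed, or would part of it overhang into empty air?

Compare the two slices. At z = 1.92: the cylinder: section is a regular 16-gon, circumradius r=10.5 (area = (16/2)·10.500²·sin(360°/16) = 337.53 mm²); the cube at (14, 9) (footprint 20.5×5.5) is included at this height (area 112.75 mm²); the cube at (0.5, 6) is present — its section is the full 23.5×29.5 rectangle (area 693.25 mm²); Combining (union): the regions partially overlap — summed areas 1143.53 mm² minus the doubly-counted overlap 78.66 mm² gives 1064.87 mm² — area = 1064.87 mm²; (whole slice rotated 25° about Z — lengths, areas and connectivity unchanged). At z = 8.32: the r=10.5 cylinder contributes a regular 16-gon of circumradius 10.5 (area = (16/2)·10.500²·sin(360°/16) = 337.53 mm²); the cube at (14, 9) is present — its section is the full 20.5×5.5 rectangle (area 112.75 mm²); the cube at (0.5, 6) is present — its section is the full 23.5×29.5 rectangle (area 693.25 mm²); Merging all regions: the regions partially overlap — summed areas 1143.53 mm² minus the doubly-counted overlap 78.66 mm² gives 1064.87 mm² — area = 1064.87 mm²; (rotated 25° about Z; rotation is an isometry so areas/perimeters/island counts are preserved). Checking containment: the cross-section at z = 8.32 is a subset of the cross-section at z = 1.92.

entirely on top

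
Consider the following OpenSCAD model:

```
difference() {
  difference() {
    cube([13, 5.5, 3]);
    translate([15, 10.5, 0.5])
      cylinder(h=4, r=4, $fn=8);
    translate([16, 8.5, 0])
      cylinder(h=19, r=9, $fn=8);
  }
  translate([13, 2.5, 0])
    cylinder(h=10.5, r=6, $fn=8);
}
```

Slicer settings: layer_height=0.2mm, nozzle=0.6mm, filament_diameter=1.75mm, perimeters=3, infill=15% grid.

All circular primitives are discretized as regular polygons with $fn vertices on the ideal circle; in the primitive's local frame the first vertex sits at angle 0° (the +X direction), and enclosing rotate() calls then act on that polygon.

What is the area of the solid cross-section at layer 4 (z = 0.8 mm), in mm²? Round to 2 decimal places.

At z = 0.8 mm: the cube (footprint 13×5.5) is included at this height (area 71.50 mm²); the r=4 cylinder at (15, 10.5) contributes a regular 8-gon of circumradius 4 (area = (8/2)·4.000²·sin(360°/8) = 45.25 mm²); the cylinder at (16, 8.5): section is a regular 8-gon, circumradius r=9 (area = (8/2)·9.000²·sin(360°/8) = 229.10 mm²); After the difference (first − rest): starting from the 13×5.5 cube (71.50 mm²), the r=4 cylinder at (15, 10.5) misses the remaining region (no effect); the r=9 cylinder at (16, 8.5) partially overlaps it — only the 16.00 mm² overlap (of its 229.10 mm²) is removed, clipping the outline — area = 55.50 mm²; the r=6 cylinder at (13, 2.5) contributes a regular 8-gon of circumradius 6 (area = (8/2)·6.000²·sin(360°/8) = 101.82 mm²); After the difference (first − rest): starting from that combined region (55.50 mm²), the r=6 cylinder at (13, 2.5) partially overlaps it — only the 13.84 mm² overlap (of its 101.82 mm²) is removed, clipping the outline — area = 41.66 mm². Overall, the cross-section is a single solid region. Net area = 41.66 mm².

41.66 mm²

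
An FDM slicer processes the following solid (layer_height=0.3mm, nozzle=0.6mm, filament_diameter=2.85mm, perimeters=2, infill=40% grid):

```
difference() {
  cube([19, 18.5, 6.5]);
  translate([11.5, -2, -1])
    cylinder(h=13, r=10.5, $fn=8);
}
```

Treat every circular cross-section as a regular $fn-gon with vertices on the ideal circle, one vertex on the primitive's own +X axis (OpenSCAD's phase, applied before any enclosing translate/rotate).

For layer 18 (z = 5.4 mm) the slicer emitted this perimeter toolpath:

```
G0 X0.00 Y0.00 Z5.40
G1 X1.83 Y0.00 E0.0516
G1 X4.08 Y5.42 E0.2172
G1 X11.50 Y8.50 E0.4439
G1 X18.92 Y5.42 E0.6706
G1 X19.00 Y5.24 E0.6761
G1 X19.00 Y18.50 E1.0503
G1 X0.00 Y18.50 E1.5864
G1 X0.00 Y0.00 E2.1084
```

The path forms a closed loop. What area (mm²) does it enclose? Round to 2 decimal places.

Apply the shoelace formula to the sequence of (X, Y) vertices; enclosed area = 241.69 mm².

241.69 mm²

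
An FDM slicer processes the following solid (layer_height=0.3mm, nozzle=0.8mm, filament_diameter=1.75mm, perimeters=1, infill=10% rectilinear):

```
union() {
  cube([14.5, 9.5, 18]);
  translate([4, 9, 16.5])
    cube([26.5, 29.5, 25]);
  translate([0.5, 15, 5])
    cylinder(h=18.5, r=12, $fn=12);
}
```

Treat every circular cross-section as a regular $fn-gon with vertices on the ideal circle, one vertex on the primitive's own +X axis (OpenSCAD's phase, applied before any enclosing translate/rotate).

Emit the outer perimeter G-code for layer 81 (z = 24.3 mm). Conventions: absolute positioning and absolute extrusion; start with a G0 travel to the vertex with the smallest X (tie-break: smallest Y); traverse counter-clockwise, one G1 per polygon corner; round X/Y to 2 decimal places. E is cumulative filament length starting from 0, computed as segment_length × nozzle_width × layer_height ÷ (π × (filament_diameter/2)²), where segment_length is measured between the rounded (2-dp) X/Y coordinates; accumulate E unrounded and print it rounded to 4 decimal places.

At z = 24.3 mm: the cube does not reach this height (z outside [0, 18]); the cube at (4, 9) (footprint 26.5×29.5) is included at this height; the cylinder at (0.5, 15) does not reach this height (z outside [5, 23.5]); Taking the union: only the 26.5×29.5 cube at (4, 9) is present, so the union is just that shape — 1 connected region. The outline is a single polygon with 4 vertices. Extrusion per mm of travel: 0.8 × 0.3 / (π × 0.875²) = 0.099780. Accumulating E over each segment gives final E = 11.1754.

G0 X4.00 Y9.00 Z24.30
G1 X30.50 Y9.00 E2.6442
G1 X30.50 Y38.50 E5.5877
G1 X4.00 Y38.50 E8.2319
G1 X4.00 Y9.00 E11.1754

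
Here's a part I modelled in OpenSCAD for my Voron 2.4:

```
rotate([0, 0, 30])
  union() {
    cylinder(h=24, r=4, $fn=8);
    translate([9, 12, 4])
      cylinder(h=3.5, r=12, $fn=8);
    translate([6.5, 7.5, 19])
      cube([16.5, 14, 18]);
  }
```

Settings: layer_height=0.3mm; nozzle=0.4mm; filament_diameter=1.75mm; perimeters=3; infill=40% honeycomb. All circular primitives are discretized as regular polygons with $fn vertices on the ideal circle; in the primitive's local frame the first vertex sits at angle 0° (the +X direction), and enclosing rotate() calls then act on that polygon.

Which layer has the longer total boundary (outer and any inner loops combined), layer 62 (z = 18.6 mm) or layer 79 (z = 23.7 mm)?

layer 79 (z = 23.7 mm)

Layer 62 (z = 18.6): the r=4 cylinder gives a regular 8-gon of circumradius 4 (constant along its height) (perimeter = 2·8·4.000·sin(180°/8) = 24.49 mm); the cylinder at (9, 12) does not reach this height (z outside [4, 7.5]); the cube at (6.5, 7.5) is absent (z outside [19, 37]); Combining (union): only the r=4 cylinder is present, so the union is just that shape — boundary = 24.49 mm; (whole slice rotated 30° about Z — lengths, areas and connectivity unchanged). So its perimeter = 24.49 mm. Layer 79 (z = 23.7): the r=4 cylinder gives a regular 8-gon of circumradius 4 (constant along its height) (perimeter = 2·8·4.000·sin(180°/8) = 24.49 mm); the cylinder at (9, 12) is absent (z outside [4, 7.5]); the cube at (6.5, 7.5) (footprint 16.5×14) is included at this height (perimeter 61.00 mm); Taking the union: the 2 present regions are separate (no shared area or edge), so areas and boundary lengths simply add and each stays a separate island — boundary = 85.49 mm; (rotated 30° about Z; rotation is an isometry so areas/perimeters/island counts are preserved). So its perimeter = 85.49 mm. Layer 79 is larger (85.49 vs 24.49 mm).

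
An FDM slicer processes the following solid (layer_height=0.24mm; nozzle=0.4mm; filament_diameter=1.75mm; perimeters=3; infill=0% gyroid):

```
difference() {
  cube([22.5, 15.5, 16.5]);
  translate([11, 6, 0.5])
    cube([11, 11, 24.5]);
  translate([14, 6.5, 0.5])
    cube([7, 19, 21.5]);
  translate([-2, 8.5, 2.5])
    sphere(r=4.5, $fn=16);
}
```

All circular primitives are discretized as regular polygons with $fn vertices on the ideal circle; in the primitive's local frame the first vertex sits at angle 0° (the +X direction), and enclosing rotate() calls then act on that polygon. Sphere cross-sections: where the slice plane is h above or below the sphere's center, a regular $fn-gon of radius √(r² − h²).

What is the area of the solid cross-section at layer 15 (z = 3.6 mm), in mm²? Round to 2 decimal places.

At z = 3.6 mm: the 22.5×15.5 cube contributes its full rectangle (area 348.75 mm²); the 11×11 cube at (11, 6) contributes its full rectangle (area 121.00 mm²); the cube at (14, 6.5) (footprint 7×19) is included at this height (area 133.00 mm²); the r=4.5 sphere at (-2, 8.5) contributes a regular 16-gon of circumradius √(4.5²−1.1²) = 4.363 (area = (16/2)·4.363²·sin(360°/16) = 58.29 mm²); Subtracting the remaining from the first: starting from the 22.5×15.5 cube (348.75 mm²), the 11×11 cube at (11, 6) partially overlaps it — only the 104.50 mm² overlap (of its 121.00 mm²) is removed, clipping the outline; the 7×19 cube at (14, 6.5) misses the remaining region (no effect); the r=4.5 sphere at (-2, 8.5) partially overlaps it — only the 12.54 mm² overlap (of its 58.29 mm²) is removed, clipping the outline — area = 231.71 mm². Overall, the cross-section is a single solid region. Net area = 231.71 mm².

231.71 mm²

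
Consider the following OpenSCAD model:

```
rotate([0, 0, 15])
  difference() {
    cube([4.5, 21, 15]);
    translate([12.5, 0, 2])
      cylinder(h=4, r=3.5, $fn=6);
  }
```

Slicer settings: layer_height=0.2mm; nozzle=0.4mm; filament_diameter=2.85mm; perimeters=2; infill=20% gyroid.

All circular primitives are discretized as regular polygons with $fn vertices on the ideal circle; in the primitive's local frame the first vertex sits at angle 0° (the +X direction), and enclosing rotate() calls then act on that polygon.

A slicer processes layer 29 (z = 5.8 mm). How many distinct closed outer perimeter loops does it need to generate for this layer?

1

At z = 5.8 mm: the cube (footprint 4.5×21) is included at this height; the r=3.5 cylinder at (12.5, 0) contributes a regular 6-gon of circumradius 3.5; After the difference (first − rest): starting from the 4.5×21 cube, the r=3.5 cylinder at (12.5, 0) misses the remaining region (no effect) — 1 connected region; (rotated 15° about Z; rotation is an isometry so areas/perimeters/island counts are preserved). The result has 1 disconnected region.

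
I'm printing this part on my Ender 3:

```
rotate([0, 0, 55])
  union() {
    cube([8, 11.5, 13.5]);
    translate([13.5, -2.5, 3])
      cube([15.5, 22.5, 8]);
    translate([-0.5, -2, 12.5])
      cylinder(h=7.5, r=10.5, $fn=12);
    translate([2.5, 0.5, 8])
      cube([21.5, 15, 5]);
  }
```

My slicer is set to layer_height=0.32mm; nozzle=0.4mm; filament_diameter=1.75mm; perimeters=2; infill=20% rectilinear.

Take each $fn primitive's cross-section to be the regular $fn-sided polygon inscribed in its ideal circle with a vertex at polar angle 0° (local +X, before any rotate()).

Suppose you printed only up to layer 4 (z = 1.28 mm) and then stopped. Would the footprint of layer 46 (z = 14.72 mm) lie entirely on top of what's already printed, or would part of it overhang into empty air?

part overhangs

Compare the two slices. At z = 1.28: the 8×11.5 cube contributes its full rectangle (area 92.00 mm²); the cube at (13.5, -2.5) does not reach this height (z outside [3, 11]); the cylinder at (-0.5, -2) is absent (z outside [12.5, 20]); the cube at (2.5, 0.5) does not reach this height (z outside [8, 13]); Merging all regions: only the 8×11.5 cube is present, so the union is just that shape — area = 92.00 mm²; (whole slice rotated 55° about Z — lengths, areas and connectivity unchanged). At z = 14.72: the cube is not intersected at this z (z outside [0, 13.5]); the cube at (13.5, -2.5) is absent (z outside [3, 11]); the r=10.5 cylinder at (-0.5, -2) contributes a regular 12-gon of circumradius 10.5 (area = (12/2)·10.500²·sin(360°/12) = 330.75 mm²); the cube at (2.5, 0.5) is absent (z outside [8, 13]); Merging all regions: only the r=10.5 cylinder at (-0.5, -2) is present, so the union is just that shape — area = 330.75 mm²; (whole slice rotated 55° about Z — lengths, areas and connectivity unchanged). Checking containment: at z = 14.72 the cross-section extends beyond the z = 1.28 cross-section by about 276.26 mm².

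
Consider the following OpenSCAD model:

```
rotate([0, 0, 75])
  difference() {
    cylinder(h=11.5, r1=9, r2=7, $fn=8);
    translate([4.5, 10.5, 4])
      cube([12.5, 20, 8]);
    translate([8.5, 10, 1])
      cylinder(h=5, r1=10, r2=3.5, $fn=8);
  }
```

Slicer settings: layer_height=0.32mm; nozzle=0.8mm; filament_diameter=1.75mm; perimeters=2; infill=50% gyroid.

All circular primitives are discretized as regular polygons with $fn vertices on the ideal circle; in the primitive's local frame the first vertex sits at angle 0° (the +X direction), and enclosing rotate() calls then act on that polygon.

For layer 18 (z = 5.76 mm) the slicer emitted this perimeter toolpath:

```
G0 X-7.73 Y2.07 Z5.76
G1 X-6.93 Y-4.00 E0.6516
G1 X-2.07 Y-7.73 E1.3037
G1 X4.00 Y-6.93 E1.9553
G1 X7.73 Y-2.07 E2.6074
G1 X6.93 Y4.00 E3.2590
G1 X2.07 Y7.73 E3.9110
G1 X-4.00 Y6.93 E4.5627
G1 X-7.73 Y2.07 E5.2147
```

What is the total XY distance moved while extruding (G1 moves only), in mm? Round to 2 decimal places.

Sum the Euclidean lengths of each G1 segment: total = 49.00 mm.

49.00 mm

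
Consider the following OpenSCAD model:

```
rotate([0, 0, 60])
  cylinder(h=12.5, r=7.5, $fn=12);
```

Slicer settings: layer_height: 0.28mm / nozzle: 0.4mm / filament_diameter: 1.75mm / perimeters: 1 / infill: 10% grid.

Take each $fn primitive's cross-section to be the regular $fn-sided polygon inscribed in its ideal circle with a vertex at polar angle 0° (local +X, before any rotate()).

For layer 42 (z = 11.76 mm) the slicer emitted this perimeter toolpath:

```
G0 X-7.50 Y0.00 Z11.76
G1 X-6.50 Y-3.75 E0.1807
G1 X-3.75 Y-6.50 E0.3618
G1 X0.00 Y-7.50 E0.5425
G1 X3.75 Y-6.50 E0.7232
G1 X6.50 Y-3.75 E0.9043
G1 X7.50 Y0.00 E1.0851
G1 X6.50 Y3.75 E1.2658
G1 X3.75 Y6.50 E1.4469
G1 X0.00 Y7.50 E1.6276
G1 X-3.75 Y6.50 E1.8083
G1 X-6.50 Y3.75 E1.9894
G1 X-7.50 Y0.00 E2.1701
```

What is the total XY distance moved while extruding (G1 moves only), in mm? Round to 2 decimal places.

Sum the Euclidean lengths of each G1 segment: total = 46.60 mm.

46.60 mm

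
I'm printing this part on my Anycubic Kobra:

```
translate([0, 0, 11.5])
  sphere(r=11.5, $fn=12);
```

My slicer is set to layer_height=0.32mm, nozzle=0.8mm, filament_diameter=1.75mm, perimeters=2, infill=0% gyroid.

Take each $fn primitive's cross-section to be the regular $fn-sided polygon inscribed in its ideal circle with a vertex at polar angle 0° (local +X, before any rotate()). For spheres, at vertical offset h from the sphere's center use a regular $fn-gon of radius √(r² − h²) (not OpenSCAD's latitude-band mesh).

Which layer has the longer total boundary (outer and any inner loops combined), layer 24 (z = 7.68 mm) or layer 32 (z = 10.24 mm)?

layer 32 (z = 10.24 mm)

Layer 24 (z = 7.68): the r=11.5 sphere slices to a regular 12-gon of circumradius 10.847 (√(r²−h²) with h=3.82 from center) (perimeter = 2·12·10.847·sin(180°/12) = 67.38 mm). So its perimeter = 67.38 mm. Layer 32 (z = 10.24): the r=11.5 sphere slices to a regular 12-gon of circumradius 11.431 (√(r²−h²) with h=1.26 from center) (perimeter = 2·12·11.431·sin(180°/12) = 71.00 mm). So its perimeter = 71.00 mm. Layer 32 is larger (71.00 vs 67.38 mm).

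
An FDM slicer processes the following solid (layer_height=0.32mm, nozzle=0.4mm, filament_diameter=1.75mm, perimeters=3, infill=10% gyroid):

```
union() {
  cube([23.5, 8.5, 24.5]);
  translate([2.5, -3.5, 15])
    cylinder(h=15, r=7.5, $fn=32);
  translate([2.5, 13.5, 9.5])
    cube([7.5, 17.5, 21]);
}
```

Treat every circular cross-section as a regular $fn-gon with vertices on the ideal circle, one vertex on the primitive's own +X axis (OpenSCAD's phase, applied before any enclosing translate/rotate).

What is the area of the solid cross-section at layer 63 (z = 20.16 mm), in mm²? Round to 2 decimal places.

478.28 mm²

At z = 20.16 mm: the cube is present — its section is the full 23.5×8.5 rectangle (area 199.75 mm²); the r=7.5 cylinder at (2.5, -3.5) gives a regular 32-gon of circumradius 7.5 (constant along its height) (area = (32/2)·7.500²·sin(360°/32) = 175.58 mm²); the 7.5×17.5 cube at (2.5, 13.5) contributes its full rectangle (area 131.25 mm²); Merging all regions: the regions partially overlap — summed areas 506.58 mm² minus the doubly-counted overlap 28.30 mm² gives 478.28 mm² — area = 478.28 mm². Overall, the cross-section has 2 separate islands. Net area = 478.28 mm².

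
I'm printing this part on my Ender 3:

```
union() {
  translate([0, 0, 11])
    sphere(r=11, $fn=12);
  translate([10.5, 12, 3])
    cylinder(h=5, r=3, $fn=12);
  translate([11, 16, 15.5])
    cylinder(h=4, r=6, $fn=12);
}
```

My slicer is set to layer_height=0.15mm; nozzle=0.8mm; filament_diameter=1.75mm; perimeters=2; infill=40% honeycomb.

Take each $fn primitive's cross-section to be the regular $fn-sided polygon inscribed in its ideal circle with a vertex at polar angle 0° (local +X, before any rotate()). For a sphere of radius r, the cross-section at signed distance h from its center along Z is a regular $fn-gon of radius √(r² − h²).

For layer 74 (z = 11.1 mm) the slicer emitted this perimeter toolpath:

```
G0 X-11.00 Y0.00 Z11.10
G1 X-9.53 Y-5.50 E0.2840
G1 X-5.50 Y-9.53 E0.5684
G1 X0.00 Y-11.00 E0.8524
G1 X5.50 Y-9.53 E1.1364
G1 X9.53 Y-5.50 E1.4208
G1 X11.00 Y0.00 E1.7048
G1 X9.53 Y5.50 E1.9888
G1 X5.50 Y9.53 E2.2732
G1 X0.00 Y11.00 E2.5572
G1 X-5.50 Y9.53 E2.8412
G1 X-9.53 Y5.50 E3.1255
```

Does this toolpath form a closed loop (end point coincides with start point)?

Start point (G0): (-11.00, 0.00). End point (last G1): the path does not return to the start — open.

no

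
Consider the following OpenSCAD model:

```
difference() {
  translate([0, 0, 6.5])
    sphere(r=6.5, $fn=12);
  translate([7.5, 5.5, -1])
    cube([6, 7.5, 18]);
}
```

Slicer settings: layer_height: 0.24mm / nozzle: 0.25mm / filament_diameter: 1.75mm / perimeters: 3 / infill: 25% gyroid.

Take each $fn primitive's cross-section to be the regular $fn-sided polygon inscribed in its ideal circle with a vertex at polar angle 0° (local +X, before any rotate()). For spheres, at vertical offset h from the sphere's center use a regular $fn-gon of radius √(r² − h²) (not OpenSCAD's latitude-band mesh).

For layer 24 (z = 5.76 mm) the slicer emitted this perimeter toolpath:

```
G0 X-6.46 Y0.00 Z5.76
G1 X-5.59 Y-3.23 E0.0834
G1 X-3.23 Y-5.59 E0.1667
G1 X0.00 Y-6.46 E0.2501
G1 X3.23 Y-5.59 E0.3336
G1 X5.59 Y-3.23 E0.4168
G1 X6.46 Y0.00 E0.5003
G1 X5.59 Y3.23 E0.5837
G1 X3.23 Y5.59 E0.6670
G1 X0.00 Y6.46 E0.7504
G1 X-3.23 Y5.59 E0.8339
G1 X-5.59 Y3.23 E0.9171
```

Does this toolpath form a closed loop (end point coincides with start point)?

Start point (G0): (-6.46, 0.00). End point (last G1): the path does not return to the start — open.

no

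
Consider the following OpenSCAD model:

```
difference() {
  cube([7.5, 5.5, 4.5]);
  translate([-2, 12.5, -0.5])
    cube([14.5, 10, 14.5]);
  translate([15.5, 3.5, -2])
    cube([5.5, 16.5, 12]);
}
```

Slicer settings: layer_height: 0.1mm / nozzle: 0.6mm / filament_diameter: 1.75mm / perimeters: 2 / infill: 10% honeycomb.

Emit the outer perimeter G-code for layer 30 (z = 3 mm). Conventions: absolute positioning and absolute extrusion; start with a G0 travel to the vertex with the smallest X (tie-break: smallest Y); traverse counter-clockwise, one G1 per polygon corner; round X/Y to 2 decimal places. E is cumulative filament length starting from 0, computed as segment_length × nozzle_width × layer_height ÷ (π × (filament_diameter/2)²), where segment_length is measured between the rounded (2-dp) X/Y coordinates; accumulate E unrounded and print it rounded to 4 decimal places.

At z = 3 mm: the cube (footprint 7.5×5.5) is included at this height; the cube at (-2, 12.5) (footprint 14.5×10) is included at this height; the cube at (15.5, 3.5) is present — its section is the full 5.5×16.5 rectangle; Subtracting the remaining from the first: starting from the 7.5×5.5 cube, the 14.5×10 cube at (-2, 12.5) misses the remaining region (no effect); the 5.5×16.5 cube at (15.5, 3.5) misses the remaining region (no effect) — 1 connected region. The outline is a single polygon with 4 vertices. Extrusion per mm of travel: 0.6 × 0.1 / (π × 0.875²) = 0.024945. Accumulating E over each segment gives final E = 0.6486.

G0 X0.00 Y0.00 Z3.00
G1 X7.50 Y0.00 E0.1871
G1 X7.50 Y5.50 E0.3243
G1 X0.00 Y5.50 E0.5114
G1 X0.00 Y0.00 E0.6486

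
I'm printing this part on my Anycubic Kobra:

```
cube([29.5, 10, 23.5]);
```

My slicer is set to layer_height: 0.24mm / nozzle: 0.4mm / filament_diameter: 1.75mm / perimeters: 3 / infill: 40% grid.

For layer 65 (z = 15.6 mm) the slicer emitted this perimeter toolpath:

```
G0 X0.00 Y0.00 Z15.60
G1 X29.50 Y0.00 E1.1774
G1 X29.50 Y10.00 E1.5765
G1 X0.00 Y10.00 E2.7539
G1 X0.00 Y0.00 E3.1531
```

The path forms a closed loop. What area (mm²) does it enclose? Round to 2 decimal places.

295.00 mm²

Apply the shoelace formula to the sequence of (X, Y) vertices; enclosed area = 295.00 mm².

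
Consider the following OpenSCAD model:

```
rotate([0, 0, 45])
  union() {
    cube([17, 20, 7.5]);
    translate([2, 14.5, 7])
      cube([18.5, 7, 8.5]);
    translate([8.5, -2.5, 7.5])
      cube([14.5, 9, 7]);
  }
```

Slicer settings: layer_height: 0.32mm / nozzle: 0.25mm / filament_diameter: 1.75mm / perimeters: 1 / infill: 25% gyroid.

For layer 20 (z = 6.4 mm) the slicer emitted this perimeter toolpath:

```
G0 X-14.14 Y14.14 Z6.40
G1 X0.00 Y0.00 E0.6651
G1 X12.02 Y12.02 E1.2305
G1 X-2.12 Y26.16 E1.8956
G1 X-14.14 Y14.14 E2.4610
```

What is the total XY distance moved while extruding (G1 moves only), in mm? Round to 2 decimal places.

73.99 mm

Sum the Euclidean lengths of each G1 segment: total = 73.99 mm.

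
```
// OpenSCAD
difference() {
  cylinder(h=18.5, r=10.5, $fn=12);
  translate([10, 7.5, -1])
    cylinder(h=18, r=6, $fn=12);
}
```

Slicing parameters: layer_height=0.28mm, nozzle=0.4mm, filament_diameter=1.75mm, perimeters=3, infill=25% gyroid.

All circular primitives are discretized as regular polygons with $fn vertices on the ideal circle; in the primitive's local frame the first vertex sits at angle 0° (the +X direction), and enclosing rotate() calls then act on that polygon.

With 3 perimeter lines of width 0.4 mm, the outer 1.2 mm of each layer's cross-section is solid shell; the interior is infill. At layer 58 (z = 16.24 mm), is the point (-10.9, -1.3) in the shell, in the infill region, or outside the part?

outside

At z = 16.24 mm: the r=10.5 cylinder contributes a regular 12-gon of circumradius 10.5; the r=6 cylinder at (10, 7.5) gives a regular 12-gon of circumradius 6 (constant along its height); After the difference (first − rest): starting from the r=10.5 cylinder, the r=6 cylinder at (10, 7.5) partially overlaps it — only the 23.92 mm² overlap (of its 108.00 mm²) is removed, clipping the outline — 1 connected region. Overall, the cross-section is a single solid region. The nearest boundary edge runs (-9.09, -5.25)→(-10.50, 0.00); distance from the point to it = 0.72 mm. The point is not inside any of the regions above, so it lies outside the cross-section (0.72 mm from the nearest boundary).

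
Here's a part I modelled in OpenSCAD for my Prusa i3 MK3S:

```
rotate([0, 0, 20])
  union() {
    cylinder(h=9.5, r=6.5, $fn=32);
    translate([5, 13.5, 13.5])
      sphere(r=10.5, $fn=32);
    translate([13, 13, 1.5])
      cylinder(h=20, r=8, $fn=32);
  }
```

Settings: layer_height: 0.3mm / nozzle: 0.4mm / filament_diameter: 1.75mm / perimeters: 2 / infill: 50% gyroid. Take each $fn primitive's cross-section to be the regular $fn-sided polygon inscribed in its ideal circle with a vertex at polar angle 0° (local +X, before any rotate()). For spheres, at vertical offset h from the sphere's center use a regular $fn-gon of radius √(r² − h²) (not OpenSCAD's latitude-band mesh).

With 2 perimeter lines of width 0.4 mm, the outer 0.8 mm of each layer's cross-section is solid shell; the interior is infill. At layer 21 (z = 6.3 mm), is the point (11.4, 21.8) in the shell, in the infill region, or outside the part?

infill

At z = 6.3 mm: the cylinder: section is a regular 32-gon, circumradius r=6.5; the sphere at (5, 13.5): section is a regular 32-gon, circumradius = √(r²−h²) = √(10.5²−7.2²) = 7.643; the cylinder at (13, 13): section is a regular 32-gon, circumradius r=8; Combining (union): the regions partially overlap (shared area 71.67 mm²), so overlapping operands fuse into one piece — 2 connected regions; (rotated 20° about Z; rotation is an isometry so areas/perimeters/island counts are preserved). Overall, the cross-section has 2 separate islands. Undo the 20° rotation: the query point maps to (18.169, 16.586) in the un-rotated model frame. The nearest boundary edge runs (18.66, 18.66)→(19.65, 17.44); distance from the point to it = 1.69 mm. (Shell/infill is judged within the island containing the point — the largest one.) The point is inside the cross-section and 1.69 mm from the nearest boundary — more than the 0.8 mm shell width (2 × 0.4), so it's in the infill interior.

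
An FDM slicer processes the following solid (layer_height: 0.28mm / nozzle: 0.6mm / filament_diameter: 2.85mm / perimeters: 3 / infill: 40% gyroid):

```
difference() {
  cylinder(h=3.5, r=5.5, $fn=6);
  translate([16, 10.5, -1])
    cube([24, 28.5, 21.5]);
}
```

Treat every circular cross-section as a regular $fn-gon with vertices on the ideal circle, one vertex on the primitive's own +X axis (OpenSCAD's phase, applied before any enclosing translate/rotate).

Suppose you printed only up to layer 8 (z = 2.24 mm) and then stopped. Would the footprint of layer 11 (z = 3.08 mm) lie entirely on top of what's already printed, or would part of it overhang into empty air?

Compare the two slices. At z = 2.24: the r=5.5 cylinder gives a regular 6-gon of circumradius 5.5 (constant along its height) (area = (6/2)·5.500²·sin(360°/6) = 78.59 mm²); the cube at (16, 10.5) is present — its section is the full 24×28.5 rectangle (area 684.00 mm²); Subtracting the remaining from the first: starting from the r=5.5 cylinder (78.59 mm²), the 24×28.5 cube at (16, 10.5) misses the remaining region (no effect) — area = 78.59 mm². At z = 3.08: the cylinder: section is a regular 6-gon, circumradius r=5.5 (area = (6/2)·5.500²·sin(360°/6) = 78.59 mm²); the 24×28.5 cube at (16, 10.5) contributes its full rectangle (area 684.00 mm²); After the difference (first − rest): starting from the r=5.5 cylinder (78.59 mm²), the 24×28.5 cube at (16, 10.5) misses the remaining region (no effect) — area = 78.59 mm². Checking containment: the cross-section at z = 3.08 is a subset of the cross-section at z = 2.24.

entirely on top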